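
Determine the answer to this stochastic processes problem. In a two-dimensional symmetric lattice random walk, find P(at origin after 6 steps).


P = C(6,3)^2 / 4^6
= 20^2 / 4096
= 400 / 4096
= 0.0977

0.0977


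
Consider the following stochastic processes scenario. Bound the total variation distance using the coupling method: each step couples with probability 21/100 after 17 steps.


TV distance bound <= (1-delta)^n
= (1 - 0.2100)^17
= 0.7900^17
= 0.0182

0.0182


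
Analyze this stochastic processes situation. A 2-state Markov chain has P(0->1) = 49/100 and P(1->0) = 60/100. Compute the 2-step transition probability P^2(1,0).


Computing P^2 by matrix multiplication.
P = [[0.5100, 0.4900], [0.6000, 0.4000]]
After raising P to the power 2:
P^2(1,0) = 0.5460

0.5460


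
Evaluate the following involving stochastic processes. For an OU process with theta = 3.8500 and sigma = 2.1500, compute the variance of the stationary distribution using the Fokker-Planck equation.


Stationary variance = sigma^2 / (2*theta)
= 2.1500^2 / (2*3.8500)
= 4.6225 / 7.7000
= 0.6003

0.6003


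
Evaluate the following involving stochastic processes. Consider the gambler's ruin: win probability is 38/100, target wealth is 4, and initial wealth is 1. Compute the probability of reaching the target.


Gambler's ruin formula:
r = q/p = 0.6200/0.3800 = 1.6316
P(win) = (1 - r^i)/(1 - r^N)
= (1 - 1.6316^1)/(1 - 1.6316^4)
= 0.1038

0.1038


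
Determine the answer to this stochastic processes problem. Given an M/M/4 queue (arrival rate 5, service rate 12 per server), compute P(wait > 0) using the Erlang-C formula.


a = lambda/mu = 0.4167
rho = a/c = 0.1042
Erlang-C formula applied:
C(c,a) = 9.2417e-04

9.2417e-04


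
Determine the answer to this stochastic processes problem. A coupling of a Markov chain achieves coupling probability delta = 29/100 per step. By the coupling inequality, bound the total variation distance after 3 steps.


TV distance bound <= (1-delta)^n
= (1 - 0.2900)^3
= 0.7100^3
= 0.3579

0.3579


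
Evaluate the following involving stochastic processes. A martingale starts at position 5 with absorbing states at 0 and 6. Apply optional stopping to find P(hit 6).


By optional stopping theorem: E(M at tau) = M(0) = 5
P(hit 6)*6 + P(hit 0)*0 = 5
P(hit 6) = (5 - 0)/(6 - 0) = 5/6 = 0.8333

0.8333


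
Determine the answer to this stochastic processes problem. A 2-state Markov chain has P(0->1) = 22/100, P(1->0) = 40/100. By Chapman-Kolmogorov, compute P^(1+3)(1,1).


P^4 = P^1 * P^3
Computing via matrix multiplication of the transition matrix.
Entry (1,1) of P^4 = 0.3683

0.3683


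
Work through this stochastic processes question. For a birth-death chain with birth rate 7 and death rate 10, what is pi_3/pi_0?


For birth-death process, pi_n/pi_0 = (lambda/mu)^n
= (7/10)^3
= 0.3430

0.3430


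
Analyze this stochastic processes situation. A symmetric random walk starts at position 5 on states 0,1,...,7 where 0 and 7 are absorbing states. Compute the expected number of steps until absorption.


For symmetric RW on 0,...,N with absorbing barriers, E(i) = i*(N-i)
E(5) = 5 * 2 = 10

10


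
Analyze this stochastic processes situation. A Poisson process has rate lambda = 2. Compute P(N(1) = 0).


P(N(t)=k) = (lambda*t)^k * exp(-lambda*t) / k!
lambda*t = 2
= 2^0 * exp(-2) / 0!
= 1 * 0.1353 / 1
= 0.1353

0.1353


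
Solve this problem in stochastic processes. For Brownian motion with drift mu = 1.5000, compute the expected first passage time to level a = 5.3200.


Expected first passage time = a/mu
= 5.3200/1.5000
= 3.5467

3.5467


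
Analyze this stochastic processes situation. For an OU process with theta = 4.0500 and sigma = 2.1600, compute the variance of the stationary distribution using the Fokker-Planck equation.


Stationary variance = sigma^2 / (2*theta)
= 2.1600^2 / (2*4.0500)
= 4.6656 / 8.1000
= 0.5760

0.5760


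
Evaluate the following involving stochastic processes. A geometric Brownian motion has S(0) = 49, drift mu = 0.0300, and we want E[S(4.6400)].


E[S(t)] = S(0) * exp(mu * t)
= 49 * exp(0.0300 * 4.6400)
= 49 * 1.1494
= 56.3183

56.3183


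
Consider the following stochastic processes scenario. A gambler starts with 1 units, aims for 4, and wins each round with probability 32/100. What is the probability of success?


Gambler's ruin formula:
r = q/p = 0.6800/0.3200 = 2.1250
P(win) = (1 - r^i)/(1 - r^N)
= (1 - 2.1250^1)/(1 - 2.1250^4)
= 0.0580

0.0580


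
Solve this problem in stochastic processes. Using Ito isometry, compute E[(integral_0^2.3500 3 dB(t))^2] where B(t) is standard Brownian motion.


By Ito isometry: E[(int f dB)^2] = int f^2 dt
= 3^2 * 2.3500
= 9 * 2.3500 = 21.1500

21.1500


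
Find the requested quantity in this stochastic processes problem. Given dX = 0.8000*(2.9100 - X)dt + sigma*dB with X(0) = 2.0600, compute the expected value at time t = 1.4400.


E[X(t)] = mu + (X(0) - mu)*exp(-theta*t)
= 2.9100 + (2.0600 - 2.9100)*exp(-0.8000*1.4400)
= 2.9100 + -0.8500 * 0.3160
= 2.6414

2.6414


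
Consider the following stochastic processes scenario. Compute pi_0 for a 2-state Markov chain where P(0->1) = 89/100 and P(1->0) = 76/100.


Stationary distribution: pi_0 = p10/(p01+p10), pi_1 = p01/(p01+p10)
p01 = 0.8900, p10 = 0.7600
pi_0 = 0.4606

0.4606


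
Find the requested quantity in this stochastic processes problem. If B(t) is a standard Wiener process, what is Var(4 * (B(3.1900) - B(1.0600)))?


Var(alpha*(B(t)-B(s))) = alpha^2 * (t-s)
= 4^2 * (3.1900 - 1.0600)
= 16 * 2.1300
= 34.0800

34.0800


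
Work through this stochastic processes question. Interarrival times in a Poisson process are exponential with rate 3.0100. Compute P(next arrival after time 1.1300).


P(X > t) = exp(-lambda * t)
= exp(-3.0100 * 1.1300)
= exp(-3.4013) = 0.0333

0.0333


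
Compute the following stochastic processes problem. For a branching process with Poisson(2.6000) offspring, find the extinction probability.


Since mu = 2.6000 > 1, extinction prob q < 1.
Solve s = exp(mu*(s-1)) iteratively.
q = 0.0951

0.0951


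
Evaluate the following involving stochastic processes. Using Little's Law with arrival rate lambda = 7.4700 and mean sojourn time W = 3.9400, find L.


Little's Law: L = lambda * W
= 7.4700 * 3.9400
= 29.4318

29.4318


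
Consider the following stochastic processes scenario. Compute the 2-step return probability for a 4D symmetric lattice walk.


P(return in 2 steps) = P(reverse first step) = 1/(2d)
= 1/8
= 0.1250

0.1250


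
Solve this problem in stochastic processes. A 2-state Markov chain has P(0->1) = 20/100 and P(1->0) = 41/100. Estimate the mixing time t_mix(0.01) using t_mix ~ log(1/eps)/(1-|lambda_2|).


lambda_2 = |1 - p01 - p10| = |1 - 0.2000 - 0.4100| = 0.3900
t_mix ~ log(1/eps)/(1 - |lambda_2|)
= log(100)/(1 - 0.3900) = 4.6052/0.6100
= 7.5495

7.5495


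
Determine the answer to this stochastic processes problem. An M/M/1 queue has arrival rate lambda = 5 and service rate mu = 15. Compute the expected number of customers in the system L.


rho = 5/15 = 0.3333
L = rho/(1-rho)
= 0.3333/0.6667
= 0.5000

0.5000


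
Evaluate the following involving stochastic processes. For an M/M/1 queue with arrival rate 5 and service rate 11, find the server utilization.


rho = lambda/mu
= 5/11
= 0.4545

0.4545


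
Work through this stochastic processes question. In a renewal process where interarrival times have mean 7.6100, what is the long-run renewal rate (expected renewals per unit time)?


Long-run renewal rate = 1/E(X)
= 1/7.6100
= 0.1314

0.1314


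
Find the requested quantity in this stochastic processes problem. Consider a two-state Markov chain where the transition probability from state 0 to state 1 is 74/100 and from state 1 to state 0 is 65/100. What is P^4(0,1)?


Computing P^4 by matrix multiplication.
P = [[0.2600, 0.7400], [0.6500, 0.3500]]
After raising P to the power 4:
P^4(0,1) = 0.5201

0.5201


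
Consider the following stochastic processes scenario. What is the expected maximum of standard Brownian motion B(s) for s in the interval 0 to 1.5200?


E(max B(s)) = sqrt(2t/pi)
= sqrt(2*1.5200/pi)
= sqrt(0.9677)
= 0.9837

0.9837


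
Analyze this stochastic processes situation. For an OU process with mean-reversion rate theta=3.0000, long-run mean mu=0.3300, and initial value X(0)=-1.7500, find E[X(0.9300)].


E[X(t)] = mu + (X(0) - mu)*exp(-theta*t)
= 0.3300 + (-1.7500 - 0.3300)*exp(-3.0000*0.9300)
= 0.3300 + -2.0800 * 0.0614
= 0.2022

0.2022


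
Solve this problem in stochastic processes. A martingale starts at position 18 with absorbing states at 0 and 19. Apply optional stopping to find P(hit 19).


By optional stopping theorem: E(M at tau) = M(0) = 18
P(hit 19)*19 + P(hit 0)*0 = 18
P(hit 19) = (18 - 0)/(19 - 0) = 18/19 = 0.9474

0.9474


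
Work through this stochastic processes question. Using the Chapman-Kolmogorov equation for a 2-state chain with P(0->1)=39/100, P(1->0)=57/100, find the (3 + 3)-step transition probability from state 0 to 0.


P^6 = P^3 * P^3
Computing via matrix multiplication of the transition matrix.
Entry (0,0) of P^6 = 0.5938

0.5938


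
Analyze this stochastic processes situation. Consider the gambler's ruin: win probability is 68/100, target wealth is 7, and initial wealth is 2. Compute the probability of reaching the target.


Gambler's ruin formula:
r = q/p = 0.3200/0.6800 = 0.4706
P(win) = (1 - r^i)/(1 - r^N)
= (1 - 0.4706^2)/(1 - 0.4706^7)
= 0.7825

0.7825


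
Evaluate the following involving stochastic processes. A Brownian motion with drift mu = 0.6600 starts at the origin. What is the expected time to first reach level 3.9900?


Expected first passage time = a/mu
= 3.9900/0.6600
= 6.0455

6.0455


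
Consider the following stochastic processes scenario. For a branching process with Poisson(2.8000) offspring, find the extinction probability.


Since mu = 2.8000 > 1, extinction prob q < 1.
Solve s = exp(mu*(s-1)) iteratively.
q = 0.0750

0.0750


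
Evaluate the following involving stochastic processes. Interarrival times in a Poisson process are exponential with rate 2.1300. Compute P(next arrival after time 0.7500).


P(X > t) = exp(-lambda * t)
= exp(-2.1300 * 0.7500)
= exp(-1.5975) = 0.2024

0.2024


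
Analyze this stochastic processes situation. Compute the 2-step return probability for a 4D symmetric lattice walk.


P(return in 2 steps) = P(reverse first step) = 1/(2d)
= 1/8
= 0.1250

0.1250


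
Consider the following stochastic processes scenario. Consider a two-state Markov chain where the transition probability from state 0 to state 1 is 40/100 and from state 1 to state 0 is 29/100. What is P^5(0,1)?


Computing P^5 by matrix multiplication.
P = [[0.6000, 0.4000], [0.2900, 0.7100]]
After raising P to the power 5:
P^5(0,1) = 0.5781

0.5781


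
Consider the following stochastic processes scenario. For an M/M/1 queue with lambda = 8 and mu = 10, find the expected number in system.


rho = 8/10 = 0.8000
L = rho/(1-rho)
= 0.8000/0.2000
= 4.0000

4.0000


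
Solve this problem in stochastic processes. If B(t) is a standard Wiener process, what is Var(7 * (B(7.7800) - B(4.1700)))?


Var(alpha*(B(t)-B(s))) = alpha^2 * (t-s)
= 7^2 * (7.7800 - 4.1700)
= 49 * 3.6100
= 176.8900

176.8900


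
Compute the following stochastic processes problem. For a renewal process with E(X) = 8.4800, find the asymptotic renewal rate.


Long-run renewal rate = 1/E(X)
= 1/8.4800
= 0.1179

0.1179


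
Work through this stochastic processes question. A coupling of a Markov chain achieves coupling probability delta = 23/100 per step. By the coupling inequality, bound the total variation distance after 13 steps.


TV distance bound <= (1-delta)^n
= (1 - 0.2300)^13
= 0.7700^13
= 0.0334

0.0334


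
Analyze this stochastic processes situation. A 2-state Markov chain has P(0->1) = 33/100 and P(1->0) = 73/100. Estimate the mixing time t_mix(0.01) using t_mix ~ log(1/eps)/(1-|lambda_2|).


lambda_2 = |1 - p01 - p10| = |1 - 0.3300 - 0.7300| = 0.0600
t_mix ~ log(1/eps)/(1 - |lambda_2|)
= log(100)/(1 - 0.0600) = 4.6052/0.9400
= 4.8991

4.8991


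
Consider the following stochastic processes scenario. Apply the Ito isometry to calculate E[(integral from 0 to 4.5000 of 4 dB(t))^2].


By Ito isometry: E[(int f dB)^2] = int f^2 dt
= 4^2 * 4.5000
= 16 * 4.5000 = 72.0000

72.0000


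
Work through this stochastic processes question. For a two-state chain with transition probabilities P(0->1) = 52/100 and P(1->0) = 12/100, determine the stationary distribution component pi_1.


Stationary distribution: pi_0 = p10/(p01+p10), pi_1 = p01/(p01+p10)
p01 = 0.5200, p10 = 0.1200
pi_1 = 0.8125

0.8125


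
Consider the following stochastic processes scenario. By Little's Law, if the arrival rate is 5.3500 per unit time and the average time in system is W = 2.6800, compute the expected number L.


Little's Law: L = lambda * W
= 5.3500 * 2.6800
= 14.3380

14.3380


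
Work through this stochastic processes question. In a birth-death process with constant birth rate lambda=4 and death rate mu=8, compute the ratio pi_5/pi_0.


For birth-death process, pi_n/pi_0 = (lambda/mu)^n
= (4/8)^5
= 0.0312

0.0312


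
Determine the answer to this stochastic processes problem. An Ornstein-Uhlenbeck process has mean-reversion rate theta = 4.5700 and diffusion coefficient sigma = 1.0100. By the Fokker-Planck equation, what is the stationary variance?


Stationary variance = sigma^2 / (2*theta)
= 1.0100^2 / (2*4.5700)
= 1.0201 / 9.1400
= 0.1116

0.1116


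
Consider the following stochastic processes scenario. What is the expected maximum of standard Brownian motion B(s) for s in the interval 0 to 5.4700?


E(max B(s)) = sqrt(2t/pi)
= sqrt(2*5.4700/pi)
= sqrt(3.4823)
= 1.8661

1.8661


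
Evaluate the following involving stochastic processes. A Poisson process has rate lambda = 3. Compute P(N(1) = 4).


P(N(t)=k) = (lambda*t)^k * exp(-lambda*t) / k!
lambda*t = 3
= 3^4 * exp(-3) / 4!
= 81 * 0.0498 / 24
= 0.1680

0.1680


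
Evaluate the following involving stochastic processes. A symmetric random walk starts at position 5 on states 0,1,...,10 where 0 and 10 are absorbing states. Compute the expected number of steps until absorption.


For symmetric RW on 0,...,N with absorbing barriers, E(i) = i*(N-i)
E(5) = 5 * 5 = 25

25


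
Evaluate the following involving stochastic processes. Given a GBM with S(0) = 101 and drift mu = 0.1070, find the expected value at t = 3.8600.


E[S(t)] = S(0) * exp(mu * t)
= 101 * exp(0.1070 * 3.8600)
= 101 * 1.5114
= 152.6489

152.6489


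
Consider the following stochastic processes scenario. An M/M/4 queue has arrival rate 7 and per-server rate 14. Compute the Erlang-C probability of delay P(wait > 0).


a = lambda/mu = 0.5000
rho = a/c = 0.1250
Erlang-C formula applied:
C(c,a) = 0.0018

0.0018


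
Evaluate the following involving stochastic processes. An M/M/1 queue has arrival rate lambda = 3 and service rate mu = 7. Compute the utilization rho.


rho = lambda/mu
= 3/7
= 0.4286

0.4286


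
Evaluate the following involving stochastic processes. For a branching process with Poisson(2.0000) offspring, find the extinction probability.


Since mu = 2.0000 > 1, extinction prob q < 1.
Solve s = exp(mu*(s-1)) iteratively.
q = 0.2032

0.2032


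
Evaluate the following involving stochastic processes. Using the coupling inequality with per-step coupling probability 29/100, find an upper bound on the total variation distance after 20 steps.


TV distance bound <= (1-delta)^n
= (1 - 0.2900)^20
= 0.7100^20
= 0.0011

0.0011


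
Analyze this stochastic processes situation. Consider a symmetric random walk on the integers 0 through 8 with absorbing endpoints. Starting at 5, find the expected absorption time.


For symmetric RW on 0,...,N with absorbing barriers, E(i) = i*(N-i)
E(5) = 5 * 3 = 15

15


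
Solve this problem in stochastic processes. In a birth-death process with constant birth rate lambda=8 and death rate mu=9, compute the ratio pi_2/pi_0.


For birth-death process, pi_n/pi_0 = (lambda/mu)^n
= (8/9)^2
= 0.7901

0.7901


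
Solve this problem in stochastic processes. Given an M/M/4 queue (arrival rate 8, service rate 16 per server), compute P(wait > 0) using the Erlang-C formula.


a = lambda/mu = 0.5000
rho = a/c = 0.1250
Erlang-C formula applied:
C(c,a) = 0.0018

0.0018


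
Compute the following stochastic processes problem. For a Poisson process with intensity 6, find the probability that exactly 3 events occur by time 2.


P(N(t)=k) = (lambda*t)^k * exp(-lambda*t) / k!
lambda*t = 12
= 12^3 * exp(-12) / 3!
= 1728 * 6.1442e-06 / 6
= 0.0018

0.0018


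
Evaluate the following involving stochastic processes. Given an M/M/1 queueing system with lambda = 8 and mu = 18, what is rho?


rho = lambda/mu
= 8/18
= 0.4444

0.4444


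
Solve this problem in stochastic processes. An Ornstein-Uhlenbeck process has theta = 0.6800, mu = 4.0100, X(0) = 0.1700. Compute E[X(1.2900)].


E[X(t)] = mu + (X(0) - mu)*exp(-theta*t)
= 4.0100 + (0.1700 - 4.0100)*exp(-0.6800*1.2900)
= 4.0100 + -3.8400 * 0.4159
= 2.4128

2.4128


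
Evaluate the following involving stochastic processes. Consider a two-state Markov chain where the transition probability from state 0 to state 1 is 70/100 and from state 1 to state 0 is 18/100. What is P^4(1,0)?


Computing P^4 by matrix multiplication.
P = [[0.3000, 0.7000], [0.1800, 0.8200]]
After raising P to the power 4:
P^4(1,0) = 0.2045

0.2045


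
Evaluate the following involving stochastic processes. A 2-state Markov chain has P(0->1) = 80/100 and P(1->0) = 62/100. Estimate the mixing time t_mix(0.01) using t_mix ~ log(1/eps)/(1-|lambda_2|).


lambda_2 = |1 - p01 - p10| = |1 - 0.8000 - 0.6200| = 0.4200
t_mix ~ log(1/eps)/(1 - |lambda_2|)
= log(100)/(1 - 0.4200) = 4.6052/0.5800
= 7.9399

7.9399


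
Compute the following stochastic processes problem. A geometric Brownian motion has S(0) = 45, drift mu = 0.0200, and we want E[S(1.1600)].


E[S(t)] = S(0) * exp(mu * t)
= 45 * exp(0.0200 * 1.1600)
= 45 * 1.0235
= 46.0562

46.0562


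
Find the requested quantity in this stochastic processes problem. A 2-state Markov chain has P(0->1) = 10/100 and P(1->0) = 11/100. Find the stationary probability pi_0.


Stationary distribution: pi_0 = p10/(p01+p10), pi_1 = p01/(p01+p10)
p01 = 0.1000, p10 = 0.1100
pi_0 = 0.5238

0.5238


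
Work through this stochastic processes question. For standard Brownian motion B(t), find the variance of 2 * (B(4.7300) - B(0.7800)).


Var(alpha*(B(t)-B(s))) = alpha^2 * (t-s)
= 2^2 * (4.7300 - 0.7800)
= 4 * 3.9500
= 15.8000

15.8000


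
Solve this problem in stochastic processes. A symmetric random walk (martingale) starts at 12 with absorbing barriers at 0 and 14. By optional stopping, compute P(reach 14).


By optional stopping theorem: E(M at tau) = M(0) = 12
P(hit 14)*14 + P(hit 0)*0 = 12
P(hit 14) = (12 - 0)/(14 - 0) = 6/7 = 0.8571

0.8571


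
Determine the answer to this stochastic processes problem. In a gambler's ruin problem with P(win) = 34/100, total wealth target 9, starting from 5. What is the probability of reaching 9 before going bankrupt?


Gambler's ruin formula:
r = q/p = 0.6600/0.3400 = 1.9412
P(win) = (1 - r^i)/(1 - r^N)
= (1 - 1.9412^5)/(1 - 1.9412^9)
= 0.0680

0.0680


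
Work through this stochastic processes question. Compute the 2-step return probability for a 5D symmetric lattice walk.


P(return in 2 steps) = P(reverse first step) = 1/(2d)
= 1/10
= 0.1000

0.1000


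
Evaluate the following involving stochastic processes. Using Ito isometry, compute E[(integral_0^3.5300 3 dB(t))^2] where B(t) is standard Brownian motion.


By Ito isometry: E[(int f dB)^2] = int f^2 dt
= 3^2 * 3.5300
= 9 * 3.5300 = 31.7700

31.7700


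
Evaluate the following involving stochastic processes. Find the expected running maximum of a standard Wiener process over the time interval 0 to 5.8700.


E(max B(s)) = sqrt(2t/pi)
= sqrt(2*5.8700/pi)
= sqrt(3.7370)
= 1.9331

1.9331


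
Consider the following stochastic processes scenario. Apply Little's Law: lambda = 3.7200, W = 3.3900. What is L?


Little's Law: L = lambda * W
= 3.7200 * 3.3900
= 12.6108

12.6108


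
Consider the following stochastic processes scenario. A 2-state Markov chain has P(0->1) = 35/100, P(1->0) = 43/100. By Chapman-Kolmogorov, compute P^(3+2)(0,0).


P^5 = P^3 * P^2
Computing via matrix multiplication of the transition matrix.
Entry (0,0) of P^5 = 0.5515

0.5515


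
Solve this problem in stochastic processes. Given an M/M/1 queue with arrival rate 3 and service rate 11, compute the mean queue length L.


rho = 3/11 = 0.2727
L = rho/(1-rho)
= 0.2727/0.7273
= 0.3750

0.3750


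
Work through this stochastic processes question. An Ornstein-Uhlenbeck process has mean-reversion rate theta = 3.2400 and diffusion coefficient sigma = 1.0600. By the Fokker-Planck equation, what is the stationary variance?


Stationary variance = sigma^2 / (2*theta)
= 1.0600^2 / (2*3.2400)
= 1.1236 / 6.4800
= 0.1734

0.1734


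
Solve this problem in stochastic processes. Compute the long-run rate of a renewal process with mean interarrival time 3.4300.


Long-run renewal rate = 1/E(X)
= 1/3.4300
= 0.2915

0.2915


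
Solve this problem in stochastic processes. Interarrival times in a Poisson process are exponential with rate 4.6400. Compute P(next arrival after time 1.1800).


P(X > t) = exp(-lambda * t)
= exp(-4.6400 * 1.1800)
= exp(-5.4752) = 0.0042

0.0042


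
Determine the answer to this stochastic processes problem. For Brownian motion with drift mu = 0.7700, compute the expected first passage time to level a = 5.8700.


Expected first passage time = a/mu
= 5.8700/0.7700
= 7.6234

7.6234


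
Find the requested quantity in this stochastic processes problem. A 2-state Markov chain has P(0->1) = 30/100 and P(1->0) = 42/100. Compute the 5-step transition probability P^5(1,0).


Computing P^5 by matrix multiplication.
P = [[0.7000, 0.3000], [0.4200, 0.5800]]
After raising P to the power 5:
P^5(1,0) = 0.5823

0.5823


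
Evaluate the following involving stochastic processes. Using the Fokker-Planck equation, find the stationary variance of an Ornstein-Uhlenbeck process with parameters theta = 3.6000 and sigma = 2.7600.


Stationary variance = sigma^2 / (2*theta)
= 2.7600^2 / (2*3.6000)
= 7.6176 / 7.2000
= 1.0580

1.0580


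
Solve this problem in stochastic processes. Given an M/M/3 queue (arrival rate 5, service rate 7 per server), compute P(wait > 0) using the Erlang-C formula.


a = lambda/mu = 0.7143
rho = a/c = 0.2381
Erlang-C formula applied:
C(c,a) = 0.0389

0.0389


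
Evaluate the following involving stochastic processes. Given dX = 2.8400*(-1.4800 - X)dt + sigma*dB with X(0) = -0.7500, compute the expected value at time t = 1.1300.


E[X(t)] = mu + (X(0) - mu)*exp(-theta*t)
= -1.4800 + (-0.7500 - -1.4800)*exp(-2.8400*1.1300)
= -1.4800 + 0.7300 * 0.0404
= -1.4505

-1.4505


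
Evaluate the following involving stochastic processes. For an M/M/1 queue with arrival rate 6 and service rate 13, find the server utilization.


rho = lambda/mu
= 6/13
= 0.4615

0.4615


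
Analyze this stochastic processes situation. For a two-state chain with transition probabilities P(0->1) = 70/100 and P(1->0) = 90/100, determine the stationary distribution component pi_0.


Stationary distribution: pi_0 = p10/(p01+p10), pi_1 = p01/(p01+p10)
p01 = 0.7000, p10 = 0.9000
pi_0 = 0.5625

0.5625


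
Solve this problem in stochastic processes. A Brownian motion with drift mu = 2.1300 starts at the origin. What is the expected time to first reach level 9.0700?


Expected first passage time = a/mu
= 9.0700/2.1300
= 4.2582

4.2582


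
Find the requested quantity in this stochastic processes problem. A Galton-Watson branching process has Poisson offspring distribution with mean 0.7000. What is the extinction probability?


Since mu = 0.7000 <= 1, extinction probability = 1.

1.0000


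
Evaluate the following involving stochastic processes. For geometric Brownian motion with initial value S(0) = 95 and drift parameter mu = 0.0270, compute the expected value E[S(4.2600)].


E[S(t)] = S(0) * exp(mu * t)
= 95 * exp(0.0270 * 4.2600)
= 95 * 1.1219
= 106.5801

106.5801


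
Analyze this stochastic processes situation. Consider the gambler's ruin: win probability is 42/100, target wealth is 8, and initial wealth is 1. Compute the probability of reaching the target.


Gambler's ruin formula:
r = q/p = 0.5800/0.4200 = 1.3810
P(win) = (1 - r^i)/(1 - r^N)
= (1 - 1.3810^1)/(1 - 1.3810^8)
= 0.0312

0.0312


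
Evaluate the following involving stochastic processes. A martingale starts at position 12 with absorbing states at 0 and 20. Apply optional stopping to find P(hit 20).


By optional stopping theorem: E(M at tau) = M(0) = 12
P(hit 20)*20 + P(hit 0)*0 = 12
P(hit 20) = (12 - 0)/(20 - 0) = 3/5 = 0.6000

0.6000


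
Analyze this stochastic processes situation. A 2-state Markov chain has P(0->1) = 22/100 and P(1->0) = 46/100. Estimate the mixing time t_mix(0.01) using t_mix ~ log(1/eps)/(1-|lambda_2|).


lambda_2 = |1 - p01 - p10| = |1 - 0.2200 - 0.4600| = 0.3200
t_mix ~ log(1/eps)/(1 - |lambda_2|)
= log(100)/(1 - 0.3200) = 4.6052/0.6800
= 6.7723

6.7723


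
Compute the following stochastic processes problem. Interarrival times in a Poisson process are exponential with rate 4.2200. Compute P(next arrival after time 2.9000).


P(X > t) = exp(-lambda * t)
= exp(-4.2200 * 2.9000)
= exp(-12.2380) = 4.8429e-06

4.8429e-06


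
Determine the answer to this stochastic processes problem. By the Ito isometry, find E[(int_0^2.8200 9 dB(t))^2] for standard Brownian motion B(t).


By Ito isometry: E[(int f dB)^2] = int f^2 dt
= 9^2 * 2.8200
= 81 * 2.8200 = 228.4200

228.4200


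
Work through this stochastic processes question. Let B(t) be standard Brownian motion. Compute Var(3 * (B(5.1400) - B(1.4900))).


Var(alpha*(B(t)-B(s))) = alpha^2 * (t-s)
= 3^2 * (5.1400 - 1.4900)
= 9 * 3.6500
= 32.8500

32.8500


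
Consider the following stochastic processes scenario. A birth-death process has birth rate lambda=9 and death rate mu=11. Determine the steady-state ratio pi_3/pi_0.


For birth-death process, pi_n/pi_0 = (lambda/mu)^n
= (9/11)^3
= 0.5477

0.5477


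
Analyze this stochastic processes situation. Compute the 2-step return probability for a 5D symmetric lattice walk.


P(return in 2 steps) = P(reverse first step) = 1/(2d)
= 1/10
= 0.1000

0.1000


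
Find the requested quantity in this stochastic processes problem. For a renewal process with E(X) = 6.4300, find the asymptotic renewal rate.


Long-run renewal rate = 1/E(X)
= 1/6.4300
= 0.1555

0.1555


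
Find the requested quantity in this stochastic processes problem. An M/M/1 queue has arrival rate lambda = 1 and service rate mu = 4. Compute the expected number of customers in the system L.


rho = 1/4 = 0.2500
L = rho/(1-rho)
= 0.2500/0.7500
= 0.3333

0.3333


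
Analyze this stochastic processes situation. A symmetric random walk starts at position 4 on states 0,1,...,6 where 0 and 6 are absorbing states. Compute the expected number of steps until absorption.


For symmetric RW on 0,...,N with absorbing barriers, E(i) = i*(N-i)
E(4) = 4 * 2 = 8

8


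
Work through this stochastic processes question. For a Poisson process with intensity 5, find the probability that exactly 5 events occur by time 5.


P(N(t)=k) = (lambda*t)^k * exp(-lambda*t) / k!
lambda*t = 25
= 25^5 * exp(-25) / 5!
= 9765625 * 1.3888e-11 / 120
= 1.1302e-06

1.1302e-06


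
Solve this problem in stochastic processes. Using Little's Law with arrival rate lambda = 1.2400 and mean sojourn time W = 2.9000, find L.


Little's Law: L = lambda * W
= 1.2400 * 2.9000
= 3.5960

3.5960


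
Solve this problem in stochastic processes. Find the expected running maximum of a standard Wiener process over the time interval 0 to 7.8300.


E(max B(s)) = sqrt(2t/pi)
= sqrt(2*7.8300/pi)
= sqrt(4.9847)
= 2.2327

2.2327


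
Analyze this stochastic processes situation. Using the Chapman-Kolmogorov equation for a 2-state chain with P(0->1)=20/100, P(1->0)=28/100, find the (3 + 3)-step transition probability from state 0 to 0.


P^6 = P^3 * P^3
Computing via matrix multiplication of the transition matrix.
Entry (0,0) of P^6 = 0.5916

0.5916


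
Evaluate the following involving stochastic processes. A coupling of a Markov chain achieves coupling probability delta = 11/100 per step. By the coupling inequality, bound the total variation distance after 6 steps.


TV distance bound <= (1-delta)^n
= (1 - 0.1100)^6
= 0.8900^6
= 0.4970

0.4970


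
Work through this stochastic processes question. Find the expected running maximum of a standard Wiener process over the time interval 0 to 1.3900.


E(max B(s)) = sqrt(2t/pi)
= sqrt(2*1.3900/pi)
= sqrt(0.8849)
= 0.9407

0.9407


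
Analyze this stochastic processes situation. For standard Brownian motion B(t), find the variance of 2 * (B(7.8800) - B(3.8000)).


Var(alpha*(B(t)-B(s))) = alpha^2 * (t-s)
= 2^2 * (7.8800 - 3.8000)
= 4 * 4.0800
= 16.3200

16.3200


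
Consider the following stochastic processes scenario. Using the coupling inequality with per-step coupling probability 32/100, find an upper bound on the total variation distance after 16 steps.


TV distance bound <= (1-delta)^n
= (1 - 0.3200)^16
= 0.6800^16
= 0.0021

0.0021


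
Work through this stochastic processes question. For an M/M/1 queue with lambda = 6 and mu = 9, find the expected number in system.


rho = 6/9 = 0.6667
L = rho/(1-rho)
= 0.6667/0.3333
= 2.0000

2.0000


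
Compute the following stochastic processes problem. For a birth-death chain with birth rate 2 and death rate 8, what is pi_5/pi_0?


For birth-death process, pi_n/pi_0 = (lambda/mu)^n
= (2/8)^5
= 9.7656e-04

9.7656e-04


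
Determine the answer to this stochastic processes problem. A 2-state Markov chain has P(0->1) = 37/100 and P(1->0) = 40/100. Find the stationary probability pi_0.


Stationary distribution: pi_0 = p10/(p01+p10), pi_1 = p01/(p01+p10)
p01 = 0.3700, p10 = 0.4000
pi_0 = 0.5195

0.5195


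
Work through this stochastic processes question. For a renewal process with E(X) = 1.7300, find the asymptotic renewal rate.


Long-run renewal rate = 1/E(X)
= 1/1.7300
= 0.5780

0.5780


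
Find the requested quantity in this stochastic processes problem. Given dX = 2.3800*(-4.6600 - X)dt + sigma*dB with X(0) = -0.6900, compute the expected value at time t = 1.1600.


E[X(t)] = mu + (X(0) - mu)*exp(-theta*t)
= -4.6600 + (-0.6900 - -4.6600)*exp(-2.3800*1.1600)
= -4.6600 + 3.9700 * 0.0632
= -4.4089

-4.4089


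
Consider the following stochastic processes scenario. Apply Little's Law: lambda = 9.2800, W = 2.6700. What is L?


Little's Law: L = lambda * W
= 9.2800 * 2.6700
= 24.7776

24.7776


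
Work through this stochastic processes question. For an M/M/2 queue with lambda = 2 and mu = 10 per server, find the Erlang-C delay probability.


a = lambda/mu = 0.2000
rho = a/c = 0.1000
Erlang-C formula applied:
C(c,a) = 0.0182

0.0182


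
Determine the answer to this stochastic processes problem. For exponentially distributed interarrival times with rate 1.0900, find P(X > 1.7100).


P(X > t) = exp(-lambda * t)
= exp(-1.0900 * 1.7100)
= exp(-1.8639) = 0.1551

0.1551


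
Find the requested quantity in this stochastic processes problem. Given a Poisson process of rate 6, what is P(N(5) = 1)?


P(N(t)=k) = (lambda*t)^k * exp(-lambda*t) / k!
lambda*t = 30
= 30^1 * exp(-30) / 1!
= 30 * 9.3576e-14 / 1
= 2.8073e-12

2.8073e-12


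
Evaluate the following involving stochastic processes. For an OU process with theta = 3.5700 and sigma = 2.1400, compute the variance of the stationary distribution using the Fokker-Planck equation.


Stationary variance = sigma^2 / (2*theta)
= 2.1400^2 / (2*3.5700)
= 4.5796 / 7.1400
= 0.6414

0.6414


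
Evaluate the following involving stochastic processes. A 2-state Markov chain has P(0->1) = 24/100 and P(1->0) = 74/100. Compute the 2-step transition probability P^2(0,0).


Computing P^2 by matrix multiplication.
P = [[0.7600, 0.2400], [0.7400, 0.2600]]
After raising P to the power 2:
P^2(0,0) = 0.7552

0.7552


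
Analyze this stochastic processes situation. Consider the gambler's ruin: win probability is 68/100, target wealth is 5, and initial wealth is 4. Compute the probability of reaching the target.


Gambler's ruin formula:
r = q/p = 0.3200/0.6800 = 0.4706
P(win) = (1 - r^i)/(1 - r^N)
= (1 - 0.4706^4)/(1 - 0.4706^5)
= 0.9734

0.9734


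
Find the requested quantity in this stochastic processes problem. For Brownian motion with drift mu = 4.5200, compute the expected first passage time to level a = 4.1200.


Expected first passage time = a/mu
= 4.1200/4.5200
= 0.9115

0.9115


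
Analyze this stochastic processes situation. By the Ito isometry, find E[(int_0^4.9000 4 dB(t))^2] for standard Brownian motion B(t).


By Ito isometry: E[(int f dB)^2] = int f^2 dt
= 4^2 * 4.9000
= 16 * 4.9000 = 78.4000

78.4000


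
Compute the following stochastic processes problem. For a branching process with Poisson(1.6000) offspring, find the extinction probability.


Since mu = 1.6000 > 1, extinction prob q < 1.
Solve s = exp(mu*(s-1)) iteratively.
q = 0.3580

0.3580


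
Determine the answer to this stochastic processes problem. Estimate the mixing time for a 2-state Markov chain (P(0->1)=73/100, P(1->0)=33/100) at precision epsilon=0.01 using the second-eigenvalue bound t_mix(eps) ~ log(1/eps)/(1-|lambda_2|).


lambda_2 = |1 - p01 - p10| = |1 - 0.7300 - 0.3300| = 0.0600
t_mix ~ log(1/eps)/(1 - |lambda_2|)
= log(100)/(1 - 0.0600) = 4.6052/0.9400
= 4.8991

4.8991


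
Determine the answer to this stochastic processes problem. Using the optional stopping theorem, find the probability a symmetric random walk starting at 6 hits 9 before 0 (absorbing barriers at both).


By optional stopping theorem: E(M at tau) = M(0) = 6
P(hit 9)*9 + P(hit 0)*0 = 6
P(hit 9) = (6 - 0)/(9 - 0) = 2/3 = 0.6667

0.6667


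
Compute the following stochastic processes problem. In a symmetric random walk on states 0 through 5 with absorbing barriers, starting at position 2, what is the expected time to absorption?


For symmetric RW on 0,...,N with absorbing barriers, E(i) = i*(N-i)
E(2) = 2 * 3 = 6

6


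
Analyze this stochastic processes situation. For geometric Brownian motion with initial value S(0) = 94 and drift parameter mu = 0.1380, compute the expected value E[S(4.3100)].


E[S(t)] = S(0) * exp(mu * t)
= 94 * exp(0.1380 * 4.3100)
= 94 * 1.8126
= 170.3874

170.3874


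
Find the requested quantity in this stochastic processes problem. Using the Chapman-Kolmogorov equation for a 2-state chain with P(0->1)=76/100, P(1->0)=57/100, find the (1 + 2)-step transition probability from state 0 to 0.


P^3 = P^1 * P^2
Computing via matrix multiplication of the transition matrix.
Entry (0,0) of P^3 = 0.4080

0.4080


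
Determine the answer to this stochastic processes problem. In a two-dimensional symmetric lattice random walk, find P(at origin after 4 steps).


P = C(4,2)^2 / 4^4
= 6^2 / 256
= 36 / 256
= 0.1406

0.1406


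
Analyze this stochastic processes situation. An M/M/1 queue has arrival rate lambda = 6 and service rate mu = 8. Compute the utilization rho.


rho = lambda/mu
= 6/8
= 0.7500

0.7500


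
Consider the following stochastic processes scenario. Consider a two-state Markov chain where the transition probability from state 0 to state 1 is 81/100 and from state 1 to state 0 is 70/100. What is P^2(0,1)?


Computing P^2 by matrix multiplication.
P = [[0.1900, 0.8100], [0.7000, 0.3000]]
After raising P to the power 2:
P^2(0,1) = 0.3969

0.3969


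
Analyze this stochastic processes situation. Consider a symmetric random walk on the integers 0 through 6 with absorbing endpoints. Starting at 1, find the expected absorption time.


For symmetric RW on 0,...,N with absorbing barriers, E(i) = i*(N-i)
E(1) = 1 * 5 = 5

5


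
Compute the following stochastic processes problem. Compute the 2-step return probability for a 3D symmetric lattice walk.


P(return in 2 steps) = P(reverse first step) = 1/(2d)
= 1/6
= 0.1667

0.1667


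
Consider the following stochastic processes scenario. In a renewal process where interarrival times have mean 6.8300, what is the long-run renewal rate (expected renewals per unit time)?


Long-run renewal rate = 1/E(X)
= 1/6.8300
= 0.1464

0.1464


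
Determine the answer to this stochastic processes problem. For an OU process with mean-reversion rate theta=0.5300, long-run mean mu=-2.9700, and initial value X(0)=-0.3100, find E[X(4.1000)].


E[X(t)] = mu + (X(0) - mu)*exp(-theta*t)
= -2.9700 + (-0.3100 - -2.9700)*exp(-0.5300*4.1000)
= -2.9700 + 2.6600 * 0.1138
= -2.6672

-2.6672


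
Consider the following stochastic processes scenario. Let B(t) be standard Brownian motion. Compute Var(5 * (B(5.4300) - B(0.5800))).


Var(alpha*(B(t)-B(s))) = alpha^2 * (t-s)
= 5^2 * (5.4300 - 0.5800)
= 25 * 4.8500
= 121.2500

121.2500


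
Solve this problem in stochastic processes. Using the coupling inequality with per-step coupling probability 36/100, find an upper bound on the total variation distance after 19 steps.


TV distance bound <= (1-delta)^n
= (1 - 0.3600)^19
= 0.6400^19
= 2.0769e-04

2.0769e-04


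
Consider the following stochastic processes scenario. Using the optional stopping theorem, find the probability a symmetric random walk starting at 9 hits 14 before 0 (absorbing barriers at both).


By optional stopping theorem: E(M at tau) = M(0) = 9
P(hit 14)*14 + P(hit 0)*0 = 9
P(hit 14) = (9 - 0)/(14 - 0) = 9/14 = 0.6429

0.6429


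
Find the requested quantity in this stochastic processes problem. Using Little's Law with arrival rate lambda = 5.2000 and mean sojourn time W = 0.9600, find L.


Little's Law: L = lambda * W
= 5.2000 * 0.9600
= 4.9920

4.9920


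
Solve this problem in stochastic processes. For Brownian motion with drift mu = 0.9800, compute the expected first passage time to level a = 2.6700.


Expected first passage time = a/mu
= 2.6700/0.9800
= 2.7245

2.7245


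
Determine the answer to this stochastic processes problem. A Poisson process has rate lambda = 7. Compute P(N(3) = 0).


P(N(t)=k) = (lambda*t)^k * exp(-lambda*t) / k!
lambda*t = 21
= 21^0 * exp(-21) / 0!
= 1 * 7.5826e-10 / 1
= 7.5826e-10

7.5826e-10


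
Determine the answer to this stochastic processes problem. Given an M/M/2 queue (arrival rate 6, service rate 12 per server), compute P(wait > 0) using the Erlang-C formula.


a = lambda/mu = 0.5000
rho = a/c = 0.2500
Erlang-C formula applied:
C(c,a) = 0.1000

0.1000


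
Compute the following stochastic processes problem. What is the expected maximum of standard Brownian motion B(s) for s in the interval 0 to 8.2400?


E(max B(s)) = sqrt(2t/pi)
= sqrt(2*8.2400/pi)
= sqrt(5.2457)
= 2.2904

2.2904


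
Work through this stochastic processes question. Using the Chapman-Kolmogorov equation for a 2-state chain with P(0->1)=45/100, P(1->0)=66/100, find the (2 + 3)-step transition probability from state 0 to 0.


P^5 = P^2 * P^3
Computing via matrix multiplication of the transition matrix.
Entry (0,0) of P^5 = 0.5946

0.5946


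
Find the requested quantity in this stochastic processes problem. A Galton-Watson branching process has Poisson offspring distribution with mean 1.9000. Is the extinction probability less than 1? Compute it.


Since mu = 1.9000 > 1, extinction prob q < 1.
Solve s = exp(mu*(s-1)) iteratively.
q = 0.2328

0.2328
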